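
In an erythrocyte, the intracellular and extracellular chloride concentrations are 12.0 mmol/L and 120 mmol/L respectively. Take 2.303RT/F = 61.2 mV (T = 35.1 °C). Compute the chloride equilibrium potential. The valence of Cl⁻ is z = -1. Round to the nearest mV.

-61 mV

E = (61.2/z) · log₁₀([Cl⁻]_out/[Cl⁻]_in) with z = -1.
For an anion, dividing by z = -1 reverses the sign.
= (61.2/-1) · log₁₀(120/12.0) = -61.20 · log₁₀(10)
= -61.20 · (1.0000) = -61.20 mV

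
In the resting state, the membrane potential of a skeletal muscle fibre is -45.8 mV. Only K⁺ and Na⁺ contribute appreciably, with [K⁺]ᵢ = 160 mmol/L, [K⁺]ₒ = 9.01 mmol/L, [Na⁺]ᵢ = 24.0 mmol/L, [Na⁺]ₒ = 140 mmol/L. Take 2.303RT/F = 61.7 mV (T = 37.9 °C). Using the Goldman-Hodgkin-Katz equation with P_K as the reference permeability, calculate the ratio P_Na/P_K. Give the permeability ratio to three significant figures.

0.147

Let α = P_Na/P_K. GHK: Vm = 61.7·log₁₀[(Kₒ + α·Naₒ)/(Kᵢ + α·Naᵢ)].
10^(Vm/61.7) = 10^(-45.8/61.7) = 0.18101
So 0.18101·(Kᵢ + α·Naᵢ) = Kₒ + α·Naₒ → α = (0.18101·160.0 − 9.01) / (140.0 − 0.18101·24.0)
α = (28.96 − 9.01) / (140.0 − 4.344) = 19.95/135.7 = 0.1471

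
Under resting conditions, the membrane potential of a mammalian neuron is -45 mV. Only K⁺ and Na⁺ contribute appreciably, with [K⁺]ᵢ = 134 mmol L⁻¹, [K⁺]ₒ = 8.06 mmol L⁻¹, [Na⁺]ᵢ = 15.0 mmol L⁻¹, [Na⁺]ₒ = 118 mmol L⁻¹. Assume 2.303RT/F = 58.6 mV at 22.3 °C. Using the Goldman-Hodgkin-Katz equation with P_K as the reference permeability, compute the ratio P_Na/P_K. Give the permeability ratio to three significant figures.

0.128

Let α = P_Na/P_K. GHK: Vm = 58.6·log₁₀[(Kₒ + α·Naₒ)/(Kᵢ + α·Naᵢ)].
10^(Vm/58.6) = 10^(-45.0/58.6) = 0.17064
So 0.17064·(Kᵢ + α·Naᵢ) = Kₒ + α·Naₒ → α = (0.17064·134.0 − 8.06) / (118.0 − 0.17064·15.0)
α = (22.87 − 8.06) / (118.0 − 2.56) = 14.81/115.4 = 0.1283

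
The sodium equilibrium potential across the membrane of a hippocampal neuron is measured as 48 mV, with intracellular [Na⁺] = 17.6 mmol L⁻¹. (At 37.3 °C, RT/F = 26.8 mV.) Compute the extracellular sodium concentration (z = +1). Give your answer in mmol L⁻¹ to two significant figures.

Nernst: E = (26.8/1) · ln([out]/[in]), so ln([out]/[in]) = 48.0 × 1 / 26.8 = 1.7910.
[out]/[in] = e^(1.7910) = 5.996.
[out] = 5.996 × 17.6 = 105.5 mmol L⁻¹.

110 mmol L⁻¹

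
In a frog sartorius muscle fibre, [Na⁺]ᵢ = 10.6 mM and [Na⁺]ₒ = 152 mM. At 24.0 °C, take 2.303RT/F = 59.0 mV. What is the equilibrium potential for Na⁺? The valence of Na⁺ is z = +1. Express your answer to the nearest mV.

68 mV

E = (59.0/z) · log₁₀([Na⁺]_out/[Na⁺]_in) with z = +1.
= (59.0/1) · log₁₀(152/10.6) = 59.00 · log₁₀(14.34)
= 59.00 · (1.1565) = 68.24 mV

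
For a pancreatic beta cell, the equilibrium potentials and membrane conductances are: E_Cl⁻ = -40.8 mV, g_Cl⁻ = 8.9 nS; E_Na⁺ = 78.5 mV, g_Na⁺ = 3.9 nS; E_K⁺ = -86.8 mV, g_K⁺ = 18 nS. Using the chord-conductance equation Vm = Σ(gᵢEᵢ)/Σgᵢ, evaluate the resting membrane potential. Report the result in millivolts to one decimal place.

-52.6 mV

Σ gᵢEᵢ = 8.9·(-40.8) + 3.9·(78.5) + 18·(-86.8) = -1619.37
Σ gᵢ = 8.9 + 3.9 + 18 = 30.8
Vm = -1619.37 / 30.8 = -52.58 mV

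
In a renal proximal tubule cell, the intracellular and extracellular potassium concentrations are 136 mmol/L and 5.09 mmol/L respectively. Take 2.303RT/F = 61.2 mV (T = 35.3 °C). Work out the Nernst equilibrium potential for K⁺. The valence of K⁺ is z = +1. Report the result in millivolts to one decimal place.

E = (61.2/z) · log₁₀([K⁺]_out/[K⁺]_in) with z = +1.
= (61.2/1) · log₁₀(5.09/136) = 61.20 · log₁₀(0.03743)
= 61.20 · (-1.4268) = -87.32 mV

-87.3 mV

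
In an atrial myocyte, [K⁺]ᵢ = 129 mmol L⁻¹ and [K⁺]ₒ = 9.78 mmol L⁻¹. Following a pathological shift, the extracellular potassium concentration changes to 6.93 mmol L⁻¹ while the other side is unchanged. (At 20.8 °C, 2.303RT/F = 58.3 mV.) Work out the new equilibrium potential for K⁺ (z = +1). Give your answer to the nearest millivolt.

-74 mV

After the shift: [K⁺]_out = 6.93, [K⁺]_in = 129 mmol L⁻¹.
E_new = (58.3/1)·log₁₀(6.93/129) = 58.30 · (-1.2699) = -74.03 mV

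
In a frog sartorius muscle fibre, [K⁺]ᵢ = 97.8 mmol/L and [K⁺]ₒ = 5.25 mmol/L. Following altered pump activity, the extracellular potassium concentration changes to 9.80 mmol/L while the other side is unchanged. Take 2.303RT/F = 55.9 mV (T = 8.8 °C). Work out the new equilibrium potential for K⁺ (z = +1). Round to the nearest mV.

After the shift: [K⁺]_out = 9.80, [K⁺]_in = 97.8 mmol/L.
E_new = (55.9/1)·log₁₀(9.80/97.8) = 55.90 · (-0.9991) = -55.85 mV

-56 mV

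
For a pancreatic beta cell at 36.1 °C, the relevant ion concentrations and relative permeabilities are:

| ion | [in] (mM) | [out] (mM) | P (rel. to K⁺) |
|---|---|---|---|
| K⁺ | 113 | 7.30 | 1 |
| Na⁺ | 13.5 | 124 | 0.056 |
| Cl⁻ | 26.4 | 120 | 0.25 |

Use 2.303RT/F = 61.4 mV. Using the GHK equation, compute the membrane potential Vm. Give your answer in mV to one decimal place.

-51.5 mV

Vm = 61.4 · log₁₀[(Σ P·[cation]ₒ + Σ P·[anion]ᵢ) / (Σ P·[cation]ᵢ + Σ P·[anion]ₒ)]
Numerator = 1×7.30 + 0.056×124 + 0.25×26.4 = 20.84
Denominator = 1×113 + 0.056×13.5 + 0.25×120 = 143.8
Vm = 61.4 · log₁₀(0.145) = 61.4 × (-0.8386) = -51.49 mV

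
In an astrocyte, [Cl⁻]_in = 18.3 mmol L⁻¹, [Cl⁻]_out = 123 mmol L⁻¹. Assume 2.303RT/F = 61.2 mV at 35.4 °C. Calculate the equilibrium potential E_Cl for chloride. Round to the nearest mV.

-51 mV

E = (61.2/z) · log₁₀([Cl⁻]_out/[Cl⁻]_in) with z = -1.
For an anion, dividing by z = -1 reverses the sign.
= (61.2/-1) · log₁₀(123/18.3) = -61.20 · log₁₀(6.721)
= -61.20 · (0.8275) = -50.64 mV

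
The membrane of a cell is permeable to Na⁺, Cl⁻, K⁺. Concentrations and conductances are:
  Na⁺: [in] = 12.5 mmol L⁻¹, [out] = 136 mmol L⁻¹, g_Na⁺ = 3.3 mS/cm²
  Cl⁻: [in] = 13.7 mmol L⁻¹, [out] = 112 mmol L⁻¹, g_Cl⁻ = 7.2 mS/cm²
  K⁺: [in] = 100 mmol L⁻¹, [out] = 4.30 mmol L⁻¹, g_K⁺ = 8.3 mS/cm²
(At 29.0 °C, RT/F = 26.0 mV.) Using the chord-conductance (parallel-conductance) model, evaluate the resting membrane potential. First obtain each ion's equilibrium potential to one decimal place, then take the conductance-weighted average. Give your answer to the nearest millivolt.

E_Na⁺ = (26.0/1)·ln(136/12.5) = 62.1 mV
E_Cl⁻ = (26.0/-1)·ln(112/13.7) = -54.6 mV
E_K⁺ = (26.0/1)·ln(4.30/100) = -81.8 mV
Vm = (Σ gᵢEᵢ)/(Σ gᵢ) = (3.3·62.1 + 7.2·-54.6 + 8.3·-81.8) / (3.3 + 7.2 + 8.3)
= -867.13 / 18.8 = -46.12 mV

-46 mV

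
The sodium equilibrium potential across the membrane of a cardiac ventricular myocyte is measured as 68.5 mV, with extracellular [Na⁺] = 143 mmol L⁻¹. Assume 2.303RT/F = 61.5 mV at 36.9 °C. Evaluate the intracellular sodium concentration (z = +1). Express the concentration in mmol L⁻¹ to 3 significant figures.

Nernst: E = (61.5/1) · log₁₀([out]/[in]), so log₁₀([out]/[in]) = 68.5 × 1 / 61.5 = 1.1138.
[out]/[in] = 10^(1.1138) = 13.
[in] = 143 / 13 = 11 mmol L⁻¹.

11.0 mmol L⁻¹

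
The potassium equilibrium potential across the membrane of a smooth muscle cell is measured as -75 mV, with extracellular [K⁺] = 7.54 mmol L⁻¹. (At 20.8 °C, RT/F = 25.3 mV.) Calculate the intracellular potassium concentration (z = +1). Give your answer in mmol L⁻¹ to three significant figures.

146 mmol L⁻¹

Nernst: E = (25.3/1) · ln([out]/[in]), so ln([out]/[in]) = -75.0 × 1 / 25.3 = -2.9644.
[out]/[in] = e^(-2.9644) = 0.05159.
[in] = 7.54 / 0.05159 = 146.2 mmol L⁻¹.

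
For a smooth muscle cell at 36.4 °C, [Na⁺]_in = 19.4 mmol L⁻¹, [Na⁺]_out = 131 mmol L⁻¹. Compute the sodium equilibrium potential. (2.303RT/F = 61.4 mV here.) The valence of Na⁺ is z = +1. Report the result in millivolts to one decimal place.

50.9 mV

E = (61.4/z) · log₁₀([Na⁺]_out/[Na⁺]_in) with z = +1.
= (61.4/1) · log₁₀(131/19.4) = 61.40 · log₁₀(6.753)
= 61.40 · (0.8295) = 50.93 mV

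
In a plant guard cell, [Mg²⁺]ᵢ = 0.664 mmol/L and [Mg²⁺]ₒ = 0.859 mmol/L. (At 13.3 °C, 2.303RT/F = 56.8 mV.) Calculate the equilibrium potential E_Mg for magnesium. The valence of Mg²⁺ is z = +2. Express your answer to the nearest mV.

3 mV

E = (56.8/z) · log₁₀([Mg²⁺]_out/[Mg²⁺]_in) with z = +2.
= (56.8/2) · log₁₀(0.859/0.664) = 28.40 · log₁₀(1.294)
= 28.40 · (0.1118) = 3.18 mV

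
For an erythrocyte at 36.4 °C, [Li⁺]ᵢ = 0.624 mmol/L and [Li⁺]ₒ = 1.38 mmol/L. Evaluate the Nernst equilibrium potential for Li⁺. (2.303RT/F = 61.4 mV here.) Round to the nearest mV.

21 mV

E = (61.4/z) · log₁₀([Li⁺]_out/[Li⁺]_in) with z = +1.
= (61.4/1) · log₁₀(1.38/0.624) = 61.40 · log₁₀(2.212)
= 61.40 · (0.3447) = 21.16 mV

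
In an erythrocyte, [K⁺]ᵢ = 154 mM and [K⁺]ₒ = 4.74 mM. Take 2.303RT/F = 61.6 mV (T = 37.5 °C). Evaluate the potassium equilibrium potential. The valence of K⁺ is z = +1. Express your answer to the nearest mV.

-93 mV

E = (61.6/z) · log₁₀([K⁺]_out/[K⁺]_in) with z = +1.
= (61.6/1) · log₁₀(4.74/154) = 61.60 · log₁₀(0.03078)
= 61.60 · (-1.5117) = -93.12 mV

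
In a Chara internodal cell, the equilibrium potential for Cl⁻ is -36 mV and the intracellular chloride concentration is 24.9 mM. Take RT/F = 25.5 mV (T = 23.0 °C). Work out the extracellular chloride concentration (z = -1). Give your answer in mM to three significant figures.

102 mM

Nernst: E = (25.5/-1) · ln([out]/[in]), so ln([out]/[in]) = -36.0 × -1 / 25.5 = 1.4118.
[out]/[in] = e^(1.4118) = 4.103.
[out] = 4.103 × 24.9 = 102.2 mM.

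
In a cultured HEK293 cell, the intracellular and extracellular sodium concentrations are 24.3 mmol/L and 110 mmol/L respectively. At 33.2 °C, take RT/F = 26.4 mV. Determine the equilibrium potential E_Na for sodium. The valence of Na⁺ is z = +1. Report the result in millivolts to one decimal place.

39.9 mV

E = (26.4/z) · ln([Na⁺]_out/[Na⁺]_in) with z = +1.
= (26.4/1) · ln(110/24.3) = 26.40 · ln(4.527)
= 26.40 · (1.5100) = 39.86 mV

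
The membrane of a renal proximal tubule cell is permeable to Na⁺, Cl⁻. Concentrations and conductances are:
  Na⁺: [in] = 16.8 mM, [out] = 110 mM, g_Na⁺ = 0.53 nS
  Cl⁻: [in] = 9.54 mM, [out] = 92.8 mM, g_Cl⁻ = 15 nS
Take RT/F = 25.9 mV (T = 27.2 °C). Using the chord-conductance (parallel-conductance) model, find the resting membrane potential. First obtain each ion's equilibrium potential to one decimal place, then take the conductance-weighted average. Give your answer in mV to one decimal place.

E_Na⁺ = (25.9/1)·ln(110/16.8) = 48.7 mV
E_Cl⁻ = (25.9/-1)·ln(92.8/9.54) = -58.9 mV
Vm = (Σ gᵢEᵢ)/(Σ gᵢ) = (0.53·48.7 + 15·-58.9) / (0.53 + 15)
= -857.69 / 15.53 = -55.23 mV

-55.2 mV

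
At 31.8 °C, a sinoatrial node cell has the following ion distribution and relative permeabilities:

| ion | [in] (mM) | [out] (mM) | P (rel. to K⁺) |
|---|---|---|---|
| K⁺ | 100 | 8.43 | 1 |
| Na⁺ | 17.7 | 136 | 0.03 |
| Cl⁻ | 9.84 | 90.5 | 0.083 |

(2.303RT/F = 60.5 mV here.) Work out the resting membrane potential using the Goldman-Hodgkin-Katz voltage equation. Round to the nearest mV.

-55 mV

Vm = 60.5 · log₁₀[(Σ P·[cation]ₒ + Σ P·[anion]ᵢ) / (Σ P·[cation]ᵢ + Σ P·[anion]ₒ)]
Numerator = 1×8.43 + 0.03×136 + 0.083×9.84 = 13.33
Denominator = 1×100 + 0.03×17.7 + 0.083×90.5 = 108
Vm = 60.5 · log₁₀(0.12335) = 60.5 × (-0.9089) = -54.99 mV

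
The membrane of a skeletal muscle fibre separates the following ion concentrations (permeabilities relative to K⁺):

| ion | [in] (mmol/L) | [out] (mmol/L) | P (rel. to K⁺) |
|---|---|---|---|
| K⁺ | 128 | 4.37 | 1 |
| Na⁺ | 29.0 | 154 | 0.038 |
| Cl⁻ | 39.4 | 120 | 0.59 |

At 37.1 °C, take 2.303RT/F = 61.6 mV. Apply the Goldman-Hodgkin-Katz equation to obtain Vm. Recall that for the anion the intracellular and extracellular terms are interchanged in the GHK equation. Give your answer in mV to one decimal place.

Vm = 61.6 · log₁₀[(Σ P·[cation]ₒ + Σ P·[anion]ᵢ) / (Σ P·[cation]ᵢ + Σ P·[anion]ₒ)]
Numerator = 1×4.37 + 0.038×154 + 0.59×39.4 = 33.47
Denominator = 1×128 + 0.038×29.0 + 0.59×120 = 199.9
Vm = 61.6 · log₁₀(0.16742) = 61.6 × (-0.7762) = -47.81 mV

-47.8 mV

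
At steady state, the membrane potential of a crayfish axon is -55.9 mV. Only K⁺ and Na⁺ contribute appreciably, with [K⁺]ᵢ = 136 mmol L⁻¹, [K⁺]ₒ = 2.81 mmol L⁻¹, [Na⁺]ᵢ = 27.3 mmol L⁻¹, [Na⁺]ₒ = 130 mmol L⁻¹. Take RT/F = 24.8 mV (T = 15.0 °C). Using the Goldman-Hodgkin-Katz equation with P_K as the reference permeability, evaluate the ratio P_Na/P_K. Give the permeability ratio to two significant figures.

Let α = P_Na/P_K. GHK: Vm = 24.8·ln[(Kₒ + α·Naₒ)/(Kᵢ + α·Naᵢ)].
e^(Vm/24.8) = e^(-55.9/24.8) = 0.10498
So 0.10498·(Kᵢ + α·Naᵢ) = Kₒ + α·Naₒ → α = (0.10498·136.0 − 2.81) / (130.0 − 0.10498·27.3)
α = (14.28 − 2.81) / (130.0 − 2.866) = 11.47/127.1 = 0.09019

0.090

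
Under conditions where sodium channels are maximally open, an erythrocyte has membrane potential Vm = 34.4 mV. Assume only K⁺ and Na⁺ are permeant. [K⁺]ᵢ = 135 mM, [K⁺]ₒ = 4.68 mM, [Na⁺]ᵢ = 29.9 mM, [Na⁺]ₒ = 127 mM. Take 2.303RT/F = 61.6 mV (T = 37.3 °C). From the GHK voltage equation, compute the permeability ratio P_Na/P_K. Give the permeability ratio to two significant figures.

26

Let α = P_Na/P_K. GHK: Vm = 61.6·log₁₀[(Kₒ + α·Naₒ)/(Kᵢ + α·Naᵢ)].
10^(Vm/61.6) = 10^(34.4/61.6) = 3.6178
So 3.6178·(Kᵢ + α·Naᵢ) = Kₒ + α·Naₒ → α = (3.6178·135.0 − 4.68) / (127.0 − 3.6178·29.9)
α = (488.4 − 4.68) / (127.0 − 108.2) = 483.7/18.83 = 25.69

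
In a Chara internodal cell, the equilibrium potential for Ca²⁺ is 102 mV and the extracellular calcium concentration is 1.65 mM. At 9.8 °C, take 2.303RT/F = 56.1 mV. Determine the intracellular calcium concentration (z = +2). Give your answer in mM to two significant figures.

0.00038 mM

Nernst: E = (56.1/2) · log₁₀([out]/[in]), so log₁₀([out]/[in]) = 102.0 × 2 / 56.1 = 3.6364.
[out]/[in] = 10^(3.6364) = 4329.
[in] = 1.65 / 4329 = 0.0003812 mM.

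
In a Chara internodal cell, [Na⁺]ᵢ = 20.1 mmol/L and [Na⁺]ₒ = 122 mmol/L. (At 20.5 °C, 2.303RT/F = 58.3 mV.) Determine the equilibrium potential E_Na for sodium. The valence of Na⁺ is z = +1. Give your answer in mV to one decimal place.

E = (58.3/z) · log₁₀([Na⁺]_out/[Na⁺]_in) with z = +1.
= (58.3/1) · log₁₀(122/20.1) = 58.30 · log₁₀(6.07)
= 58.30 · (0.7832) = 45.66 mV

45.7 mV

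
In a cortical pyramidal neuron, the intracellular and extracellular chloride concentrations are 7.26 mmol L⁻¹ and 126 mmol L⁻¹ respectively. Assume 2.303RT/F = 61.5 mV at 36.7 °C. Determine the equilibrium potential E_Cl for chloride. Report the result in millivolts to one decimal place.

E = (61.5/z) · log₁₀([Cl⁻]_out/[Cl⁻]_in) with z = -1.
For an anion, dividing by z = -1 reverses the sign.
= (61.5/-1) · log₁₀(126/7.26) = -61.50 · log₁₀(17.36)
= -61.50 · (1.2394) = -76.23 mV

-76.2 mV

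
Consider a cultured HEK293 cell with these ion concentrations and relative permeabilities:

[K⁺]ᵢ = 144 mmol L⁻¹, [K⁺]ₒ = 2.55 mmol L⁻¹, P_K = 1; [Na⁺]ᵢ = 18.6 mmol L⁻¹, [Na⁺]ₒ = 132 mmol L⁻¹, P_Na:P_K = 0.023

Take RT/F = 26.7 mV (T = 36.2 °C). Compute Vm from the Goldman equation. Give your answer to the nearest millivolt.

Vm = 26.7 · ln[(Σ P·[cation]ₒ + Σ P·[anion]ᵢ) / (Σ P·[cation]ᵢ + Σ P·[anion]ₒ)]
Numerator = 1×2.55 + 0.023×132 = 5.586
Denominator = 1×144 + 0.023×18.6 = 144.4
Vm = 26.7 · ln(0.038677) = 26.7 × (-3.2525) = -86.84 mV

-87 mV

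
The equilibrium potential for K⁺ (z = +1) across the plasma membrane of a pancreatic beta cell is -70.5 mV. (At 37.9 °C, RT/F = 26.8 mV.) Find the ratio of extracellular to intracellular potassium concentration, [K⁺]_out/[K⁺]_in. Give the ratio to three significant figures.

0.0720

ln([out]/[in]) = E·z/(26.8) = -70.5 × 1 / 26.8 = -2.6306
[out]/[in] = e^(-2.6306) = 0.07204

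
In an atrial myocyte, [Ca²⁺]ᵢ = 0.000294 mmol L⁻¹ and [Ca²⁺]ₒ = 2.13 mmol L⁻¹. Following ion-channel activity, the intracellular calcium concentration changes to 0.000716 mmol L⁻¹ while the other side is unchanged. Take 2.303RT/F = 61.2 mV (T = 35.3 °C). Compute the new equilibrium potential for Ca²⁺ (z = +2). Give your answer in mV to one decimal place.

After the shift: [Ca²⁺]_out = 2.13, [Ca²⁺]_in = 0.000716 mmol L⁻¹.
E_new = (61.2/2)·log₁₀(2.13/0.000716) = 30.60 · (3.4735) = 106.29 mV

106.3 mV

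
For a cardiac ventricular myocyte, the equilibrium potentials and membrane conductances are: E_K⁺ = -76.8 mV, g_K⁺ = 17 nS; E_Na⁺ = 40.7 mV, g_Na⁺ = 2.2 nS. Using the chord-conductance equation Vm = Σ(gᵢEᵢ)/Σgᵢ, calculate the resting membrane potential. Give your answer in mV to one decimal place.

Σ gᵢEᵢ = 17·(-76.8) + 2.2·(40.7) = -1216.06
Σ gᵢ = 17 + 2.2 = 19.2
Vm = -1216.06 / 19.2 = -63.34 mV

-63.3 mV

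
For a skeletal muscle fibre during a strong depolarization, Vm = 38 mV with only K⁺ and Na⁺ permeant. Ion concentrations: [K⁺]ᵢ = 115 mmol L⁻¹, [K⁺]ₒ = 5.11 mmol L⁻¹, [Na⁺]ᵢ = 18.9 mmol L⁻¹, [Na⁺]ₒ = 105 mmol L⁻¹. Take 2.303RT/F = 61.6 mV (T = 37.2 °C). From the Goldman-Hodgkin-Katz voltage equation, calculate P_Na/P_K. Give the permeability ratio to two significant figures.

18

Let α = P_Na/P_K. GHK: Vm = 61.6·log₁₀[(Kₒ + α·Naₒ)/(Kᵢ + α·Naᵢ)].
10^(Vm/61.6) = 10^(38.0/61.6) = 4.1389
So 4.1389·(Kᵢ + α·Naᵢ) = Kₒ + α·Naₒ → α = (4.1389·115.0 − 5.11) / (105.0 − 4.1389·18.9)
α = (476 − 5.11) / (105.0 − 78.22) = 470.9/26.78 = 17.59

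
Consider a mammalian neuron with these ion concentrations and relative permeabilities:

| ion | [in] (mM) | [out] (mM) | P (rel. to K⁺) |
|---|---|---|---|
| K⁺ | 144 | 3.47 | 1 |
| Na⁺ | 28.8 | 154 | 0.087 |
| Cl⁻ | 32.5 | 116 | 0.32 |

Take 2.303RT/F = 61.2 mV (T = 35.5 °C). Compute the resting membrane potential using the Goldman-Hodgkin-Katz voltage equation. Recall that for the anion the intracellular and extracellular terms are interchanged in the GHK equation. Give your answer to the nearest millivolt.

-51 mV

Vm = 61.2 · log₁₀[(Σ P·[cation]ₒ + Σ P·[anion]ᵢ) / (Σ P·[cation]ᵢ + Σ P·[anion]ₒ)]
Numerator = 1×3.47 + 0.087×154 + 0.32×32.5 = 27.27
Denominator = 1×144 + 0.087×28.8 + 0.32×116 = 183.6
Vm = 61.2 · log₁₀(0.1485) = 61.2 × (-0.8283) = -50.69 mV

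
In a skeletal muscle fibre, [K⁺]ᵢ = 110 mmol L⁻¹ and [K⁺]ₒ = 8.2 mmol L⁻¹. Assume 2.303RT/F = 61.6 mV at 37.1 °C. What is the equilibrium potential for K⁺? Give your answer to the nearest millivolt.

E = (61.6/z) · log₁₀([K⁺]_out/[K⁺]_in) with z = +1.
= (61.6/1) · log₁₀(8.2/110) = 61.60 · log₁₀(0.07455)
= 61.60 · (-1.1276) = -69.46 mV

-69 mV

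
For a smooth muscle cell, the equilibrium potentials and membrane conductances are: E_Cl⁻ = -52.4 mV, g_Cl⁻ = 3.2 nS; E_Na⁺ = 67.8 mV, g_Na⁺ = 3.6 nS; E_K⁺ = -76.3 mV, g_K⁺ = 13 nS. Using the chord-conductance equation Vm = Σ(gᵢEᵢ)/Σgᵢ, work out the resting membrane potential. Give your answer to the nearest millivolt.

-46 mV

Σ gᵢEᵢ = 3.2·(-52.4) + 3.6·(67.8) + 13·(-76.3) = -915.50
Σ gᵢ = 3.2 + 3.6 + 13 = 19.8
Vm = -915.50 / 19.8 = -46.24 mV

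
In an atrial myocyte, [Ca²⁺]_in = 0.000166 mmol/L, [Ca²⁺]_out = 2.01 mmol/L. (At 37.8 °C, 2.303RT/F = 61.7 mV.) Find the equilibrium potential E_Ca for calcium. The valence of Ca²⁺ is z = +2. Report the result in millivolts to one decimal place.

126.0 mV

E = (61.7/z) · log₁₀([Ca²⁺]_out/[Ca²⁺]_in) with z = +2.
= (61.7/2) · log₁₀(2.01/0.000166) = 30.85 · log₁₀(1.211e+04)
= 30.85 · (4.0831) = 125.96 mV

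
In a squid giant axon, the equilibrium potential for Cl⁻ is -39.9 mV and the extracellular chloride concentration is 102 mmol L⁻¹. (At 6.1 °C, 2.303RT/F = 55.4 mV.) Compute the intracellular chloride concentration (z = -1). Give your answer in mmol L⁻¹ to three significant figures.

Nernst: E = (55.4/-1) · log₁₀([out]/[in]), so log₁₀([out]/[in]) = -39.9 × -1 / 55.4 = 0.7202.
[out]/[in] = 10^(0.7202) = 5.251.
[in] = 102 / 5.251 = 19.43 mmol L⁻¹.

19.4 mmol L⁻¹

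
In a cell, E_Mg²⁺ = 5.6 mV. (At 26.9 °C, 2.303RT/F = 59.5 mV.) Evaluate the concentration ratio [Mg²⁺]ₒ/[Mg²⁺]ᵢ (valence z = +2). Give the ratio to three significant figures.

log₁₀([out]/[in]) = E·z/(59.5) = 5.6 × 2 / 59.5 = 0.1882
[out]/[in] = 10^(0.1882) = 1.543

1.54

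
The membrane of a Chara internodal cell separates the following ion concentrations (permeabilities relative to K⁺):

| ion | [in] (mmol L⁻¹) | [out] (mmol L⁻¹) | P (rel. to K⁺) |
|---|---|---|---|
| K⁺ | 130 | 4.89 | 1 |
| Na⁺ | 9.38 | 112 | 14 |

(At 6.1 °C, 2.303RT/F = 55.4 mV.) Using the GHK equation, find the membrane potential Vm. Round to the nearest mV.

Vm = 55.4 · log₁₀[(Σ P·[cation]ₒ + Σ P·[anion]ᵢ) / (Σ P·[cation]ᵢ + Σ P·[anion]ₒ)]
Numerator = 1×4.89 + 14×112 = 1573
Denominator = 1×130 + 14×9.38 = 261.3
Vm = 55.4 · log₁₀(6.019) = 55.4 × (0.7795) = 43.19 mV

43 mV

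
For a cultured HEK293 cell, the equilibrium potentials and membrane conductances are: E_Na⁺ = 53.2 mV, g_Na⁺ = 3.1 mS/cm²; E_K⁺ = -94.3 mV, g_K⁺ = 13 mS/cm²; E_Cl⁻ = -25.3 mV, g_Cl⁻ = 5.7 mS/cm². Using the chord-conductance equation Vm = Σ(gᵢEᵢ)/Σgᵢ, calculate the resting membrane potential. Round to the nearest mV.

-55 mV

Σ gᵢEᵢ = 3.1·(53.2) + 13·(-94.3) + 5.7·(-25.3) = -1205.19
Σ gᵢ = 3.1 + 13 + 5.7 = 21.8
Vm = -1205.19 / 21.8 = -55.28 mV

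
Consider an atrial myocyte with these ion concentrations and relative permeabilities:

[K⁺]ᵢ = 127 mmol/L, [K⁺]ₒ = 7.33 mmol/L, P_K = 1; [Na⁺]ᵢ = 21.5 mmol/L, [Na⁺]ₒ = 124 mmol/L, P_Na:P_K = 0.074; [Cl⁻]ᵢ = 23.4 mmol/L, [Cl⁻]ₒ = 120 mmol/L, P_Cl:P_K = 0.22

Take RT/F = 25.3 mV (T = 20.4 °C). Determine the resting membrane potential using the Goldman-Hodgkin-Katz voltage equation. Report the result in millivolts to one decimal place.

-49.8 mV

Vm = 25.3 · ln[(Σ P·[cation]ₒ + Σ P·[anion]ᵢ) / (Σ P·[cation]ᵢ + Σ P·[anion]ₒ)]
Numerator = 1×7.33 + 0.074×124 + 0.22×23.4 = 21.65
Denominator = 1×127 + 0.074×21.5 + 0.22×120 = 155
Vm = 25.3 · ln(0.13971) = 25.3 × (-1.9682) = -49.79 mV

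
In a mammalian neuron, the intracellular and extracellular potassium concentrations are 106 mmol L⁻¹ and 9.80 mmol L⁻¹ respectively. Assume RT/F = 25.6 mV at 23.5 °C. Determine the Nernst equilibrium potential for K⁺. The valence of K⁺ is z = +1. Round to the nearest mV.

-61 mV

E = (25.6/z) · ln([K⁺]_out/[K⁺]_in) with z = +1.
= (25.6/1) · ln(9.80/106) = 25.60 · ln(0.09245)
= 25.60 · (-2.3811) = -60.96 mV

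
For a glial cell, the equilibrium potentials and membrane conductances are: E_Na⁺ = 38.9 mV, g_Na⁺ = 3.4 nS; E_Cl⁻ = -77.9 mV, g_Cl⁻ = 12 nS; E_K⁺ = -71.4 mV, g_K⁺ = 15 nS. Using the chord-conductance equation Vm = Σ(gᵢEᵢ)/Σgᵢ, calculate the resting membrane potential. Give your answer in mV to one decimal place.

-61.6 mV

Σ gᵢEᵢ = 3.4·(38.9) + 12·(-77.9) + 15·(-71.4) = -1873.54
Σ gᵢ = 3.4 + 12 + 15 = 30.4
Vm = -1873.54 / 30.4 = -61.63 mV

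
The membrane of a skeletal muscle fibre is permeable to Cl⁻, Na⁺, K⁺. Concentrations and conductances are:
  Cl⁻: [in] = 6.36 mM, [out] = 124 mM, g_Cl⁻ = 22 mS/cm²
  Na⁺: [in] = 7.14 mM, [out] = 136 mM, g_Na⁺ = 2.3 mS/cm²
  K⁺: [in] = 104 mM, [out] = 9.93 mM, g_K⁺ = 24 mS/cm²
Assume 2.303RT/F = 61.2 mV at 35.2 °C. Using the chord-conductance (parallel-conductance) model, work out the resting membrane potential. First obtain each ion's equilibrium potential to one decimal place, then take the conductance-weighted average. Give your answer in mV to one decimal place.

E_Cl⁻ = (61.2/-1)·log₁₀(124/6.36) = -78.9 mV
E_Na⁺ = (61.2/1)·log₁₀(136/7.14) = 78.3 mV
E_K⁺ = (61.2/1)·log₁₀(9.93/104) = -62.4 mV
Vm = (Σ gᵢEᵢ)/(Σ gᵢ) = (22·-78.9 + 2.3·78.3 + 24·-62.4) / (22 + 2.3 + 24)
= -3053.31 / 48.3 = -63.22 mV

-63.2 mV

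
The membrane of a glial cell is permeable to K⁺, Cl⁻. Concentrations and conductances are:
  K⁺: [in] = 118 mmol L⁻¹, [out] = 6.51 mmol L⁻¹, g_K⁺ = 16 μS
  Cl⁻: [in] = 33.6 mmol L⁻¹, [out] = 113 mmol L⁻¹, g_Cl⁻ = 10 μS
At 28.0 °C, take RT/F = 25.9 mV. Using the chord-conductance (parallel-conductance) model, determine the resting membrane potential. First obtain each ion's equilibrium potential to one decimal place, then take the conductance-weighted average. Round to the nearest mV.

E_K⁺ = (25.9/1)·ln(6.51/118) = -75.0 mV
E_Cl⁻ = (25.9/-1)·ln(113/33.6) = -31.4 mV
Vm = (Σ gᵢEᵢ)/(Σ gᵢ) = (16·-75.0 + 10·-31.4) / (16 + 10)
= -1514.00 / 26 = -58.23 mV

-58 mV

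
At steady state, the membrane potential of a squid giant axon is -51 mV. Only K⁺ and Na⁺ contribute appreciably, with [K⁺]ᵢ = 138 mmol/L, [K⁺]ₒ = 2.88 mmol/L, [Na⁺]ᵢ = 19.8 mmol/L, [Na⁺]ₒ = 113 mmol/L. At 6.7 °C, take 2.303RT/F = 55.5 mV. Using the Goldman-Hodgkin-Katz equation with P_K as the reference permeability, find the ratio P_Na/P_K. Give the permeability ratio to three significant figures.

0.124

Let α = P_Na/P_K. GHK: Vm = 55.5·log₁₀[(Kₒ + α·Naₒ)/(Kᵢ + α·Naᵢ)].
10^(Vm/55.5) = 10^(-51.0/55.5) = 0.12053
So 0.12053·(Kᵢ + α·Naᵢ) = Kₒ + α·Naₒ → α = (0.12053·138.0 − 2.88) / (113.0 − 0.12053·19.8)
α = (16.63 − 2.88) / (113.0 − 2.386) = 13.75/110.6 = 0.1243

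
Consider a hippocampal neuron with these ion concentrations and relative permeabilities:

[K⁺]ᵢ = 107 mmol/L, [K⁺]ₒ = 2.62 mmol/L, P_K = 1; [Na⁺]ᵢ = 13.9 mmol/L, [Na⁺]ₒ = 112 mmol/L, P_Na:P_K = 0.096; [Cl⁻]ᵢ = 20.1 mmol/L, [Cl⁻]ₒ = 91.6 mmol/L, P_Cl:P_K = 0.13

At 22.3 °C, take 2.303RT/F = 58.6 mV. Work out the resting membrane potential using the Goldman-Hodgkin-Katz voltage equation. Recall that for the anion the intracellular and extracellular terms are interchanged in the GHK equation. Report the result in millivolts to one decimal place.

Vm = 58.6 · log₁₀[(Σ P·[cation]ₒ + Σ P·[anion]ᵢ) / (Σ P·[cation]ᵢ + Σ P·[anion]ₒ)]
Numerator = 1×2.62 + 0.096×112 + 0.13×20.1 = 15.98
Denominator = 1×107 + 0.096×13.9 + 0.13×91.6 = 120.2
Vm = 58.6 · log₁₀(0.13294) = 58.6 × (-0.8763) = -51.35 mV

-51.4 mV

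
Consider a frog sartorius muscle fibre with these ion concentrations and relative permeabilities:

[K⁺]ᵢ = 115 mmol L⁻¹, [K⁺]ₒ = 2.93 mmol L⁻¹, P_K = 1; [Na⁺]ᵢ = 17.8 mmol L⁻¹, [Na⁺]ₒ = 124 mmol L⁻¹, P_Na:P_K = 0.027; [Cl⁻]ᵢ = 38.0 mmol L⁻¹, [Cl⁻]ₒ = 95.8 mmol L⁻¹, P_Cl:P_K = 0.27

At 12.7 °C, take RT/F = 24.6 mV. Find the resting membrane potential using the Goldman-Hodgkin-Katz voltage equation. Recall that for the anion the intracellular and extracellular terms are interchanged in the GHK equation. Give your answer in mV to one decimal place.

-52.8 mV

Vm = 24.6 · ln[(Σ P·[cation]ₒ + Σ P·[anion]ᵢ) / (Σ P·[cation]ᵢ + Σ P·[anion]ₒ)]
Numerator = 1×2.93 + 0.027×124 + 0.27×38.0 = 16.54
Denominator = 1×115 + 0.027×17.8 + 0.27×95.8 = 141.3
Vm = 24.6 · ln(0.117) = 24.6 × (-2.1456) = -52.78 mV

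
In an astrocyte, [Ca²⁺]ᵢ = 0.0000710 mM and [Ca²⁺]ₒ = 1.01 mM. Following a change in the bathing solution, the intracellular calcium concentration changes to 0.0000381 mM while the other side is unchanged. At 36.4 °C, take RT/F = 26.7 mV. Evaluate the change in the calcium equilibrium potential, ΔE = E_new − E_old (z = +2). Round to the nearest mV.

8 mV

E_old = (26.7/2)·ln(1.01/0.0000710) = 127.66 mV
E_new = (26.7/2)·ln(1.01/0.0000381) = 135.97 mV
ΔE = 135.97 − (127.66) = 8.31 mV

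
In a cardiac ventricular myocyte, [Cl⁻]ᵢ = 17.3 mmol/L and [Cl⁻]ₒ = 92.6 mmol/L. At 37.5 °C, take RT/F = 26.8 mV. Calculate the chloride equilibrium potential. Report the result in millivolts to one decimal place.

E = (26.8/z) · ln([Cl⁻]_out/[Cl⁻]_in) with z = -1.
For an anion, dividing by z = -1 reverses the sign.
= (26.8/-1) · ln(92.6/17.3) = -26.80 · ln(5.353)
= -26.80 · (1.6776) = -44.96 mV

-45.0 mV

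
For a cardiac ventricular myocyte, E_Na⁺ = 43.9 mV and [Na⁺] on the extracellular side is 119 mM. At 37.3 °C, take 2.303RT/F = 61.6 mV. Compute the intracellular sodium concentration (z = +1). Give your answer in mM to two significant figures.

Nernst: E = (61.6/1) · log₁₀([out]/[in]), so log₁₀([out]/[in]) = 43.9 × 1 / 61.6 = 0.7127.
[out]/[in] = 10^(0.7127) = 5.16.
[in] = 119 / 5.16 = 23.06 mM.

23 mM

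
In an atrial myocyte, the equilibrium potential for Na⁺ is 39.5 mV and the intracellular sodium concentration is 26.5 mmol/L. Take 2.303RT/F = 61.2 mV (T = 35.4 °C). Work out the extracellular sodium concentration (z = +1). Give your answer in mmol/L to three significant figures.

Nernst: E = (61.2/1) · log₁₀([out]/[in]), so log₁₀([out]/[in]) = 39.5 × 1 / 61.2 = 0.6454.
[out]/[in] = 10^(0.6454) = 4.42.
[out] = 4.42 × 26.5 = 117.1 mmol/L.

117 mmol/L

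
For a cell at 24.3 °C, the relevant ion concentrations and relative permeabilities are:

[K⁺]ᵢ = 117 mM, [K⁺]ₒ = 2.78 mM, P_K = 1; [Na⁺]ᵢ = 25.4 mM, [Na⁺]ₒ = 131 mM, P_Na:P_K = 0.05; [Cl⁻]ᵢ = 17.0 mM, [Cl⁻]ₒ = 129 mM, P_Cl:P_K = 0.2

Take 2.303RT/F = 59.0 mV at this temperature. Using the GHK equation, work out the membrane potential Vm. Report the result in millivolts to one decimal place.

-62.2 mV

Vm = 59.0 · log₁₀[(Σ P·[cation]ₒ + Σ P·[anion]ᵢ) / (Σ P·[cation]ᵢ + Σ P·[anion]ₒ)]
Numerator = 1×2.78 + 0.05×131 + 0.2×17.0 = 12.73
Denominator = 1×117 + 0.05×25.4 + 0.2×129 = 144.1
Vm = 59.0 · log₁₀(0.08836) = 59.0 × (-1.0537) = -62.17 mV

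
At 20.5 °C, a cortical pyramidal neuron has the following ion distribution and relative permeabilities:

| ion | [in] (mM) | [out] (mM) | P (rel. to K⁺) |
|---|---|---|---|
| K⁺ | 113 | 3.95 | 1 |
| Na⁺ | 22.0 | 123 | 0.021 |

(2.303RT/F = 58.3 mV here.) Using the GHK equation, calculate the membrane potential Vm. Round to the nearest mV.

-72 mV

Vm = 58.3 · log₁₀[(Σ P·[cation]ₒ + Σ P·[anion]ᵢ) / (Σ P·[cation]ᵢ + Σ P·[anion]ₒ)]
Numerator = 1×3.95 + 0.021×123 = 6.533
Denominator = 1×113 + 0.021×22.0 = 113.5
Vm = 58.3 · log₁₀(0.057579) = 58.3 × (-1.2397) = -72.28 mV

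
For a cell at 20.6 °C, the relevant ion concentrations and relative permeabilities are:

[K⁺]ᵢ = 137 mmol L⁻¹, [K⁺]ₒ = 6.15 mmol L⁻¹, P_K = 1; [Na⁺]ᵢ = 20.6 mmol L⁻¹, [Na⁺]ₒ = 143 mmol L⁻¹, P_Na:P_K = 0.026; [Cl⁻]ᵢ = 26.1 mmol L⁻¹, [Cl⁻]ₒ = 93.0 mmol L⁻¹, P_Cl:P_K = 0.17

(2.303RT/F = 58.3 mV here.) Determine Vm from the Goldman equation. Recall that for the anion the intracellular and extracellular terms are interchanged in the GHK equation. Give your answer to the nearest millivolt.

Vm = 58.3 · log₁₀[(Σ P·[cation]ₒ + Σ P·[anion]ᵢ) / (Σ P·[cation]ᵢ + Σ P·[anion]ₒ)]
Numerator = 1×6.15 + 0.026×143 + 0.17×26.1 = 14.3
Denominator = 1×137 + 0.026×20.6 + 0.17×93.0 = 153.3
Vm = 58.3 · log₁₀(0.093286) = 58.3 × (-1.0302) = -60.06 mV

-60 mV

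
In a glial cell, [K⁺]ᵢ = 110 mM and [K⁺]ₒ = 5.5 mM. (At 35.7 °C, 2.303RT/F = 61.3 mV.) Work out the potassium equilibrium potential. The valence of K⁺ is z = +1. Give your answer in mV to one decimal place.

-79.8 mV

E = (61.3/z) · log₁₀([K⁺]_out/[K⁺]_in) with z = +1.
= (61.3/1) · log₁₀(5.5/110) = 61.30 · log₁₀(0.05)
= 61.30 · (-1.3010) = -79.75 mV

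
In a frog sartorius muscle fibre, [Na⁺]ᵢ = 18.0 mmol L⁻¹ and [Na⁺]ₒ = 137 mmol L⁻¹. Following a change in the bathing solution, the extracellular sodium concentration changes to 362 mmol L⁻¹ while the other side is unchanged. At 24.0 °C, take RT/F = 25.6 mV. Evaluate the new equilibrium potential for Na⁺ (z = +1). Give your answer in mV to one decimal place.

76.8 mV

After the shift: [Na⁺]_out = 362, [Na⁺]_in = 18.0 mmol L⁻¹.
E_new = (25.6/1)·ln(362/18.0) = 25.60 · (3.0013) = 76.83 mV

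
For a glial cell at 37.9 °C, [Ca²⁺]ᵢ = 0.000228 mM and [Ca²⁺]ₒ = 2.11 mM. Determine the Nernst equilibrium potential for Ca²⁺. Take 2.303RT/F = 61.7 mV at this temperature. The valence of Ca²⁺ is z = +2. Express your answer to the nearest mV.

122 mV

E = (61.7/z) · log₁₀([Ca²⁺]_out/[Ca²⁺]_in) with z = +2.
= (61.7/2) · log₁₀(2.11/0.000228) = 30.85 · log₁₀(9254)
= 30.85 · (3.9663) = 122.36 mV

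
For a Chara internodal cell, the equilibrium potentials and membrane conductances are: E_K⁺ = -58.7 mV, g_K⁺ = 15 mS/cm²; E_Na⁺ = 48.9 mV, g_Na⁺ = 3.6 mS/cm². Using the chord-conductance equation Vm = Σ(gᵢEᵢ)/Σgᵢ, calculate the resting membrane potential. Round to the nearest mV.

-38 mV

Σ gᵢEᵢ = 15·(-58.7) + 3.6·(48.9) = -704.46
Σ gᵢ = 15 + 3.6 = 18.6
Vm = -704.46 / 18.6 = -37.87 mV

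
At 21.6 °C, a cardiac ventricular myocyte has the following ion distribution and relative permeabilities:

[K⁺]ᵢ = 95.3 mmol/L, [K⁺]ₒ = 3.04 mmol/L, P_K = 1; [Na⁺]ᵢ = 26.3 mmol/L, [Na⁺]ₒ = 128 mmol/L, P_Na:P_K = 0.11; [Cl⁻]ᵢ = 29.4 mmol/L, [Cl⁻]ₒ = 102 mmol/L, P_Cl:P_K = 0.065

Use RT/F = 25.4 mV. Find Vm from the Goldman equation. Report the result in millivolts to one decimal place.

Vm = 25.4 · ln[(Σ P·[cation]ₒ + Σ P·[anion]ᵢ) / (Σ P·[cation]ᵢ + Σ P·[anion]ₒ)]
Numerator = 1×3.04 + 0.11×128 + 0.065×29.4 = 19.03
Denominator = 1×95.3 + 0.11×26.3 + 0.065×102 = 104.8
Vm = 25.4 · ln(0.18155) = 25.4 × (-1.7062) = -43.34 mV

-43.3 mV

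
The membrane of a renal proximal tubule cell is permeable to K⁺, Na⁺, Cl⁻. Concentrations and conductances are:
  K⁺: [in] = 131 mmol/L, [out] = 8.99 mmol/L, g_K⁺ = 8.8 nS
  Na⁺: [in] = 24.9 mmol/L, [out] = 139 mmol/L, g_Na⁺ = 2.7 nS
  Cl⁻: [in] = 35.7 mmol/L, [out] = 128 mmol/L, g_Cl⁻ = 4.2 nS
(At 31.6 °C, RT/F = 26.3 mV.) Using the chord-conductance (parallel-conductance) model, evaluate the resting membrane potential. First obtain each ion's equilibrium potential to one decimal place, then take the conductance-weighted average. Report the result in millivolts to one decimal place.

-40.7 mV

E_K⁺ = (26.3/1)·ln(8.99/131) = -70.5 mV
E_Na⁺ = (26.3/1)·ln(139/24.9) = 45.2 mV
E_Cl⁻ = (26.3/-1)·ln(128/35.7) = -33.6 mV
Vm = (Σ gᵢEᵢ)/(Σ gᵢ) = (8.8·-70.5 + 2.7·45.2 + 4.2·-33.6) / (8.8 + 2.7 + 4.2)
= -639.48 / 15.7 = -40.73 mV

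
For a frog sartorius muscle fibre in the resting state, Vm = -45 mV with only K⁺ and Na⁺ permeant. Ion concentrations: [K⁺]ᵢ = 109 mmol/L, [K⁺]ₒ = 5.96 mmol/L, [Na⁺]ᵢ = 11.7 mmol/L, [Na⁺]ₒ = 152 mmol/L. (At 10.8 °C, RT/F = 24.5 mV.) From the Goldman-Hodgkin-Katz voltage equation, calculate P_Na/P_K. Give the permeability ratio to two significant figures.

0.076

Let α = P_Na/P_K. GHK: Vm = 24.5·ln[(Kₒ + α·Naₒ)/(Kᵢ + α·Naᵢ)].
e^(Vm/24.5) = e^(-45.0/24.5) = 0.15934
So 0.15934·(Kᵢ + α·Naᵢ) = Kₒ + α·Naₒ → α = (0.15934·109.0 − 5.96) / (152.0 − 0.15934·11.7)
α = (17.37 − 5.96) / (152.0 − 1.864) = 11.41/150.1 = 0.07598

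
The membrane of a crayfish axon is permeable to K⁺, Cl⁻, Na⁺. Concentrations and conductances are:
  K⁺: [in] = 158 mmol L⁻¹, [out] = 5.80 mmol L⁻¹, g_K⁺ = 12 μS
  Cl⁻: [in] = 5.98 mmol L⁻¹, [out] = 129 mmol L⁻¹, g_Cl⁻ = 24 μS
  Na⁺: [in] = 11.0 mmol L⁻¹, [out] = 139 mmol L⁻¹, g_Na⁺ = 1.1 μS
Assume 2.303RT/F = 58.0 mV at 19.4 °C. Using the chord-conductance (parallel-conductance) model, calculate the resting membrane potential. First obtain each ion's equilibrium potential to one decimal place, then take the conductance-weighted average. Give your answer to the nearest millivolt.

E_K⁺ = (58.0/1)·log₁₀(5.80/158) = -83.2 mV
E_Cl⁻ = (58.0/-1)·log₁₀(129/5.98) = -77.4 mV
E_Na⁺ = (58.0/1)·log₁₀(139/11.0) = 63.9 mV
Vm = (Σ gᵢEᵢ)/(Σ gᵢ) = (12·-83.2 + 24·-77.4 + 1.1·63.9) / (12 + 24 + 1.1)
= -2785.71 / 37.1 = -75.09 mV

-75 mV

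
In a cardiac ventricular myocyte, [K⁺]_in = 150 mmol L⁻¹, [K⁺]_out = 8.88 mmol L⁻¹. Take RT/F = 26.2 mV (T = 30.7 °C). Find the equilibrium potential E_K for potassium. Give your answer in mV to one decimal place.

E = (26.2/z) · ln([K⁺]_out/[K⁺]_in) with z = +1.
= (26.2/1) · ln(8.88/150) = 26.20 · ln(0.0592)
= 26.20 · (-2.8268) = -74.06 mV

-74.1 mV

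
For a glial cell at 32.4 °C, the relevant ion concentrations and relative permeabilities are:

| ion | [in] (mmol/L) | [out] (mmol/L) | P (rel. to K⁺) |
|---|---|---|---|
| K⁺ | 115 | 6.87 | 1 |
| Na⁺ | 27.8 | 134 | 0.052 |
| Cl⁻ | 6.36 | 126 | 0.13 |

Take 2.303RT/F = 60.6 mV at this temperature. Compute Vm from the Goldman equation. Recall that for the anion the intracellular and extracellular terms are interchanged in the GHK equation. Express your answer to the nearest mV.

Vm = 60.6 · log₁₀[(Σ P·[cation]ₒ + Σ P·[anion]ᵢ) / (Σ P·[cation]ᵢ + Σ P·[anion]ₒ)]
Numerator = 1×6.87 + 0.052×134 + 0.13×6.36 = 14.66
Denominator = 1×115 + 0.052×27.8 + 0.13×126 = 132.8
Vm = 60.6 · log₁₀(0.11041) = 60.6 × (-0.9570) = -57.99 mV

-58 mV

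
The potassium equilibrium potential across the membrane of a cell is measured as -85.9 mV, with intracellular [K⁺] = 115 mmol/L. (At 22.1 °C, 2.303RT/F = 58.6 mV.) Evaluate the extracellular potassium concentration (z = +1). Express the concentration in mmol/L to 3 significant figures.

3.93 mmol/L

Nernst: E = (58.6/1) · log₁₀([out]/[in]), so log₁₀([out]/[in]) = -85.9 × 1 / 58.6 = -1.4659.
[out]/[in] = 10^(-1.4659) = 0.03421.
[out] = 0.03421 × 115 = 3.934 mmol/L.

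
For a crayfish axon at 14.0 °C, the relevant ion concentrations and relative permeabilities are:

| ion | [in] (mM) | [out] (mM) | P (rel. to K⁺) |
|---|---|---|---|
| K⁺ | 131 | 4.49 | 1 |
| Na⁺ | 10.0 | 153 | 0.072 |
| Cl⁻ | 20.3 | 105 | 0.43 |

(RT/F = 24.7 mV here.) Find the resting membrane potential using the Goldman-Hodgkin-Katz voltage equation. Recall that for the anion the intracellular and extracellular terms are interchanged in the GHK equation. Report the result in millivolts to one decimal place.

Vm = 24.7 · ln[(Σ P·[cation]ₒ + Σ P·[anion]ᵢ) / (Σ P·[cation]ᵢ + Σ P·[anion]ₒ)]
Numerator = 1×4.49 + 0.072×153 + 0.43×20.3 = 24.23
Denominator = 1×131 + 0.072×10.0 + 0.43×105 = 176.9
Vm = 24.7 · ln(0.13702) = 24.7 × (-1.9876) = -49.09 mV

-49.1 mV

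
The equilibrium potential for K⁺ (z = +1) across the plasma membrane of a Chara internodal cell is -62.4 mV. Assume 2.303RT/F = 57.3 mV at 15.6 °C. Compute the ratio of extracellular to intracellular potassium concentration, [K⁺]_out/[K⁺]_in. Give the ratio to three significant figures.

0.0815

log₁₀([out]/[in]) = E·z/(57.3) = -62.4 × 1 / 57.3 = -1.0890
[out]/[in] = 10^(-1.0890) = 0.08147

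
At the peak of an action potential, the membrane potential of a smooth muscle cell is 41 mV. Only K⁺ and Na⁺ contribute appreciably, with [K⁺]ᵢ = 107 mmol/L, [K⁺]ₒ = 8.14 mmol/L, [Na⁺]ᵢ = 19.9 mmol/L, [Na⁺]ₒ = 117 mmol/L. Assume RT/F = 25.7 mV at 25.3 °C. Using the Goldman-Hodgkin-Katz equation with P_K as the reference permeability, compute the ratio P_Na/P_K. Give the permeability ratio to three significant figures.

27.5

Let α = P_Na/P_K. GHK: Vm = 25.7·ln[(Kₒ + α·Naₒ)/(Kᵢ + α·Naᵢ)].
e^(Vm/25.7) = e^(41.0/25.7) = 4.93
So 4.93·(Kᵢ + α·Naᵢ) = Kₒ + α·Naₒ → α = (4.93·107.0 − 8.14) / (117.0 − 4.93·19.9)
α = (527.5 − 8.14) / (117.0 − 98.11) = 519.4/18.89 = 27.49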